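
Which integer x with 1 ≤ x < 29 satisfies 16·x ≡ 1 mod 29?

16·20 = 320 = 11·29 + 1, so 16⁻¹ ≡ 20 (mod 29).

20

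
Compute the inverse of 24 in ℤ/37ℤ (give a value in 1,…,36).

17

37 = 1·24 + 13
24 = 1·13 + 11
13 = 1·11 + 2
11 = 5·2 + 1
2 = 2·1 + 0
Back-substituting gives 24·17 ≡ 1 (mod 37).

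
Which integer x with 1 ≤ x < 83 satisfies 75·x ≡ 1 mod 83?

31

83 = 1·75 + 8
75 = 9·8 + 3
8 = 2·3 + 2
3 = 1·2 + 1
2 = 2·1 + 0
Back-substituting gives 75·31 ≡ 1 (mod 83).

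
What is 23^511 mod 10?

The units digit of 23^n cycles with period 4: 3, 9, 7, 1, …
511 leaves remainder 3 on division by 4, so 23^511 ends in 7.

7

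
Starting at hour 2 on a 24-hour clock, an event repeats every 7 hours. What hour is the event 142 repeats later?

142·7 = 994.
Dividing 994 by 24 gives quotient 41 and remainder 10.
(2 + 10) mod 24 = 12.

12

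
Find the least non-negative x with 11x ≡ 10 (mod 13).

The inverse of 11 mod 13 is 6 (since 11·6 = 66 ≡ 1).
Multiplying both sides by 6: x ≡ 6·10 = 60 ≡ 8 (mod 13).
Check: 11·8 = 88 = 6·13 + 10.

8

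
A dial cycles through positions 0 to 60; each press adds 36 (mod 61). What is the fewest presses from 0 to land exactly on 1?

61 = 1·36 + 25
36 = 1·25 + 11
25 = 2·11 + 3
11 = 3·3 + 2
3 = 1·2 + 1
2 = 2·1 + 0
Back-substituting gives 36·39 ≡ 1 (mod 61).

39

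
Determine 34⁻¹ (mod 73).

58

73 = 2·34 + 5
34 = 6·5 + 4
5 = 1·4 + 1
4 = 4·1 + 0
Back-substituting gives 34·58 ≡ 1 (mod 73).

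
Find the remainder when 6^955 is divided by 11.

10

Successive squares of 6 mod 11: 6^1≡6, 6^2≡3, 6^4≡9, 6^8≡4, 6^16≡5, 6^32≡3, 6^64≡9, 6^128≡4, 6^256≡5, 6^512≡3.
Since 955 = 1 + 2 + 8 + 16 + 32 + 128 + 256 + 512 in binary, 6^955 ≡ 6·3·4·5·3·4·5·3 ≡ 10 (mod 11).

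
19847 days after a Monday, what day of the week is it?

Wednesday

Dividing 19847 by 7 gives quotient 2835 and remainder 2.
Monday + 2 days → Wednesday.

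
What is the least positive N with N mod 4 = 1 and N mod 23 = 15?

61

x ≡ 1 (mod 4) gives x ∈ {1, 5, 9, 13, 17, 21, 25, 29, …}.
The first of these with x mod 23 = 15 is 61.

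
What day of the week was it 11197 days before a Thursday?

Sunday

11197 mod 7 = 4 (since 1599·7 = 11193).
Thursday − 4 days → Sunday.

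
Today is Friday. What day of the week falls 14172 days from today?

14172 mod 7 = 4 (since 2024·7 = 14168).
Friday + 4 days → Tuesday.

Tuesday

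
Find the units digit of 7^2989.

7

Powers of 7 mod 10 repeat with period 4: 7, 9, 3, 1.
2989 leaves remainder 1 on division by 4, so 7^2989 ends in 7.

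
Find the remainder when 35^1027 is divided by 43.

By repeated squaring mod 43: 35^1≡35, 35^2≡21, 35^4≡11, 35^8≡35, 35^16≡21, 35^32≡11, 35^64≡35, 35^128≡21, 35^256≡11, 35^512≡35, 35^1024≡21.
1027 = 1 + 2 + 1024, so 35^1027 ≡ 35·21·21 ≡ 41 (mod 43).

41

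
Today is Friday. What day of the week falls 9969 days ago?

9969 mod 7 = 1 (since 1424·7 = 9968).
Friday − 1 day → Thursday.

Thursday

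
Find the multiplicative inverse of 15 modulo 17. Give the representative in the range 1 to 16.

8

15·8 = 120 = 7·17 + 1, so 15⁻¹ ≡ 8 (mod 17).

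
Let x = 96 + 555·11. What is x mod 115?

106

555·11 = 6105.
6105 mod 115 = 10 (since 53·115 = 6095).
(96 + 10) mod 115 = 106.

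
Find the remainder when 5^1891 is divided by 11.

Successive squares of 5 mod 11: 5^1≡5, 5^2≡3, 5^4≡9, 5^8≡4, 5^16≡5, 5^32≡3, 5^64≡9, 5^128≡4, 5^256≡5, 5^512≡3, 5^1024≡9.
1891 = 1 + 2 + 32 + 64 + 256 + 512 + 1024, so 5^1891 ≡ 5·3·3·9·5·3·9 ≡ 5 (mod 11).

5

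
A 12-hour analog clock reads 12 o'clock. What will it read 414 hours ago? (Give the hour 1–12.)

6

414 − 34·12 = 6, so 414 ≡ 6 (mod 12).
12 − 6 → 6 on a 12-hour dial.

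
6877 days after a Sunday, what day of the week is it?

Wednesday

6877 mod 7 = 3 (since 982·7 = 6874).
Sunday + 3 days → Wednesday.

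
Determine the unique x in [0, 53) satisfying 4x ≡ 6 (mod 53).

28

The inverse of 4 mod 53 is 40 (since 4·40 = 160 ≡ 1).
So x ≡ 40·6 = 240 ≡ 28 (mod 53).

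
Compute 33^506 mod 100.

69

Square-and-reduce mod 100: 33^1≡33, 33^2≡89, 33^4≡21, 33^8≡41, 33^16≡81, 33^32≡61, 33^64≡21, 33^128≡41, 33^256≡81.
506 = 2 + 8 + 16 + 32 + 64 + 128 + 256, so 33^506 ≡ 89·41·81·61·21·41·81 ≡ 69 (mod 100).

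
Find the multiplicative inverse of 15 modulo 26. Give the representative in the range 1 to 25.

7

15·7 = 105 = 4·26 + 1, so 15⁻¹ ≡ 7 (mod 26).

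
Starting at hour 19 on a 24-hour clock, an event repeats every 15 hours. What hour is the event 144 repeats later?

144·15 = 2160.
2160 − 90·24 = 0, so 2160 ≡ 0 (mod 24).
(19 + 0) mod 24 = 19.

19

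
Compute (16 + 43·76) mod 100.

84

43·76 = 3268.
3268 mod 100 = 68 (since 32·100 = 3200).
(16 + 68) mod 100 = 84.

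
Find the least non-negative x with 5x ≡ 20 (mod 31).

4

The inverse of 5 mod 31 is 25 (since 5·25 = 125 ≡ 1).
So x ≡ 25·20 = 500 ≡ 4 (mod 31).
Check: 5·4 = 20 = 0·31 + 20.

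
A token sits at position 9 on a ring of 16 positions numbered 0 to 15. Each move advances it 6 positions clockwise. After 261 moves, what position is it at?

7

261·6 = 1566.
Dividing 1566 by 16 gives quotient 97 and remainder 14.
(9 + 14) mod 16 = 7.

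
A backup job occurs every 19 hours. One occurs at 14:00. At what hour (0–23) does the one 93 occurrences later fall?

5

93·19 = 1767.
Dividing 1767 by 24 gives quotient 73 and remainder 15.
(14 + 15) mod 24 = 5.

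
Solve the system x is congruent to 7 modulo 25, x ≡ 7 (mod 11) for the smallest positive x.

x ≡ 7 (mod 11) gives x ∈ {7}.
The first of these with x mod 25 = 7 is 7.

7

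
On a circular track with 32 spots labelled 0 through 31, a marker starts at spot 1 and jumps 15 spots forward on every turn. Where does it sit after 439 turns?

26

439·15 = 6585.
6585 − 205·32 = 25, so 6585 ≡ 25 (mod 32).
(1 + 25) mod 32 = 26.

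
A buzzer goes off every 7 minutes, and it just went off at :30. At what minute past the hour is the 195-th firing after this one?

195·7 = 1365.
Dividing 1365 by 60 gives quotient 22 and remainder 45.
(30 + 45) mod 60 = 15.

15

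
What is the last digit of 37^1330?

Powers of 7 mod 10 repeat with period 4: 7, 9, 3, 1.
1330 leaves remainder 2 on division by 4, so 37^1330 ends in 9.

9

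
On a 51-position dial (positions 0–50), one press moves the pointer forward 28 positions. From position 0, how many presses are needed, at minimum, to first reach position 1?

31

51 = 1·28 + 23
28 = 1·23 + 5
23 = 4·5 + 3
5 = 1·3 + 2
3 = 1·2 + 1
2 = 2·1 + 0
Back-substituting gives 28·31 ≡ 1 (mod 51).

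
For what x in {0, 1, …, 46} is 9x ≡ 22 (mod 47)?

The inverse of 9 mod 47 is 21 (since 9·21 = 189 ≡ 1).
So x ≡ 21·22 = 462 ≡ 39 (mod 47).

39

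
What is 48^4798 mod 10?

4

Powers of 8 mod 10 repeat with period 4: 8, 4, 2, 6.
4798 leaves remainder 2 on division by 4, so 48^4798 ends in 4.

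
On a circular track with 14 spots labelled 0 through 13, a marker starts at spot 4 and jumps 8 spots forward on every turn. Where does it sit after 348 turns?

2

348·8 = 2784.
2784 − 198·14 = 12, so 2784 ≡ 12 (mod 14).
(4 + 12) mod 14 = 2.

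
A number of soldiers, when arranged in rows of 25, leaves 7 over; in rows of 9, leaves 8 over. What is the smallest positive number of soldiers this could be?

107

x ≡ 8 (mod 9) gives x ∈ {8, 17, 26, 35, 44, 53, 62, 71, …}.
The first of these with x mod 25 = 7 is 107.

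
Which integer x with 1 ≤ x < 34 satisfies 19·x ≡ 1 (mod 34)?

9

34 = 1·19 + 15
19 = 1·15 + 4
15 = 3·4 + 3
4 = 1·3 + 1
3 = 3·1 + 0
Back-substituting gives 19·9 ≡ 1 (mod 34).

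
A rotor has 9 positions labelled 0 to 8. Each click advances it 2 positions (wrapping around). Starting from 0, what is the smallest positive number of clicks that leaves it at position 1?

2·5 = 10 = 1·9 + 1, so 2⁻¹ ≡ 5 (mod 9).

5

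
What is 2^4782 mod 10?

4

Powers of 2 mod 10 repeat with period 4: 2, 4, 8, 6.
4782 mod 4 = 2, so the last digit matches 2^2 = 4.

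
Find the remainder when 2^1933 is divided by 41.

33

Successive squares of 2 mod 41: 2^1≡2, 2^2≡4, 2^4≡16, 2^8≡10, 2^16≡18, 2^32≡37, 2^64≡16, 2^128≡10, 2^256≡18, 2^512≡37, 2^1024≡16.
1933 = 1 + 4 + 8 + 128 + 256 + 512 + 1024, so 2^1933 ≡ 2·16·10·10·18·37·16 ≡ 33 (mod 41).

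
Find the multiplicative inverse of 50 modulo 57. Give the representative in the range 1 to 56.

50·8 = 400 = 7·57 + 1, so 50⁻¹ ≡ 8 (mod 57).

8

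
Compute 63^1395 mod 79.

Successive squares of 63 mod 79: 63^1≡63, 63^2≡19, 63^4≡45, 63^8≡50, 63^16≡51, 63^32≡73, 63^64≡36, 63^128≡32, 63^256≡76, 63^512≡9, 63^1024≡2.
Since 1395 = 1 + 2 + 16 + 32 + 64 + 256 + 1024 in binary, 63^1395 ≡ 63·19·51·73·36·76·2 ≡ 71 (mod 79).

71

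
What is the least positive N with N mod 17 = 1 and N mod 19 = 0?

Since 19·9 ≡ 1 (mod 17), take x = 0 + 19·((1−0)·9 mod 17) = 0 + 19·9 = 171.
Check: 171 mod 17 = 1, 171 mod 19 = 0.

171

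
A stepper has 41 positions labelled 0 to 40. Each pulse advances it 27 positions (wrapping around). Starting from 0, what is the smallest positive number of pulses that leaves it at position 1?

38

27·38 = 1026 = 25·41 + 1, so 27⁻¹ ≡ 38 (mod 41).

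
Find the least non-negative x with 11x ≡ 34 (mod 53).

The inverse of 11 mod 53 is 29 (since 11·29 = 319 ≡ 1).
Multiplying both sides by 29: x ≡ 29·34 = 986 ≡ 32 (mod 53).
Check: 11·32 = 352 = 6·53 + 34.

32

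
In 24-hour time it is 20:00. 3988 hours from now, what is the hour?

3988 − 166·24 = 4, so 3988 ≡ 4 (mod 24).
(20 + 4) mod 24 = 0.

0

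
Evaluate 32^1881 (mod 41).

Square-and-reduce mod 41: 32^1≡32, 32^2≡40, 32^4≡1, 32^8≡1, 32^16≡1, 32^32≡1, 32^64≡1, 32^128≡1, 32^256≡1, 32^512≡1, 32^1024≡1.
Since 1881 = 1 + 8 + 16 + 64 + 256 + 512 + 1024 in binary, 32^1881 ≡ 32·1·1·1·1·1·1 ≡ 32 (mod 41).

32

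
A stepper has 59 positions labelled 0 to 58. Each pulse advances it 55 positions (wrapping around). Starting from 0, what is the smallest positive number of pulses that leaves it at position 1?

44

55·44 = 2420 = 41·59 + 1, so 55⁻¹ ≡ 44 (mod 59).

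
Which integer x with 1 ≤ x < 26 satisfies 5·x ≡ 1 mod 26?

21

5·21 = 105 = 4·26 + 1, so 5⁻¹ ≡ 21 (mod 26).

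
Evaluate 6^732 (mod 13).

Successive squares of 6 mod 13: 6^1≡6, 6^2≡10, 6^4≡9, 6^8≡3, 6^16≡9, 6^32≡3, 6^64≡9, 6^128≡3, 6^256≡9, 6^512≡3.
Since 732 = 4 + 8 + 16 + 64 + 128 + 512 in binary, 6^732 ≡ 9·3·9·9·3·3 ≡ 1 (mod 13).

1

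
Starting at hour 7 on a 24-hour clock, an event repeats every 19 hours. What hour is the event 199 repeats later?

199·19 = 3781.
Dividing 3781 by 24 gives quotient 157 and remainder 13.
(7 + 13) mod 24 = 20.

20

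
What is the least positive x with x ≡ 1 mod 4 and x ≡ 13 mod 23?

13

x ≡ 1 (mod 4) gives x ∈ {1, 5, 9, 13}.
The first of these with x mod 23 = 13 is 13.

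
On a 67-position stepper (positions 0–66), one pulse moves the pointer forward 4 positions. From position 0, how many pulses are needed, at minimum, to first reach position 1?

67 = 16·4 + 3
4 = 1·3 + 1
3 = 3·1 + 0
Back-substituting gives 4·17 ≡ 1 (mod 67).

17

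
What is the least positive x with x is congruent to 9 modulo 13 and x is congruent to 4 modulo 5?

Since 5·8 ≡ 1 (mod 13), take x = 4 + 5·((9−4)·8 mod 13) = 4 + 5·1 = 9.
Check: 9 mod 13 = 9, 9 mod 5 = 4.

9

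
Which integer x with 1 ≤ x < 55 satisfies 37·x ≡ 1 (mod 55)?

37·3 = 111 = 2·55 + 1, so 37⁻¹ ≡ 3 (mod 55).

3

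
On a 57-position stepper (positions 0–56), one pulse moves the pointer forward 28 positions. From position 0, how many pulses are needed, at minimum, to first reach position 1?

55

28·55 = 1540 = 27·57 + 1, so 28⁻¹ ≡ 55 (mod 57).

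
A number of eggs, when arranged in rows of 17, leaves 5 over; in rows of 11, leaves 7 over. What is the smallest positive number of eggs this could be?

Since 11·14 ≡ 1 (mod 17), take x = 7 + 11·((5−7)·14 mod 17) = 7 + 11·6 = 73.
Check: 73 mod 17 = 5, 73 mod 11 = 7.

73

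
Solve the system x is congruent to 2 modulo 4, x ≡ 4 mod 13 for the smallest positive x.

Since 13·1 ≡ 1 (mod 4), take x = 4 + 13·((2−4)·1 mod 4) = 4 + 13·2 = 30.
Check: 30 mod 4 = 2, 30 mod 13 = 4.

30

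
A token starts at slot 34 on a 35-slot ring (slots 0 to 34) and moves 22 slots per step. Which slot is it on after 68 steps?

68·22 = 1496.
Dividing 1496 by 35 gives quotient 42 and remainder 26.
(34 + 26) mod 35 = 25.

25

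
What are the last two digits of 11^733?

By repeated squaring mod 100: 11^1≡11, 11^2≡21, 11^4≡41, 11^8≡81, 11^16≡61, 11^32≡21, 11^64≡41, 11^128≡81, 11^256≡61, 11^512≡21.
Since 733 = 1 + 4 + 8 + 16 + 64 + 128 + 512 in binary, 11^733 ≡ 11·41·81·61·41·81·21 ≡ 31 (mod 100).

31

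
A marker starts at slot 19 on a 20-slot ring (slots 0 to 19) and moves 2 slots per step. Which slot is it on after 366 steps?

11

366·2 = 732.
732 − 36·20 = 12, so 732 ≡ 12 (mod 20).
(19 + 12) mod 20 = 11.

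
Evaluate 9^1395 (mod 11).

Successive squares of 9 mod 11: 9^1≡9, 9^2≡4, 9^4≡5, 9^8≡3, 9^16≡9, 9^32≡4, 9^64≡5, 9^128≡3, 9^256≡9, 9^512≡4, 9^1024≡5.
Since 1395 = 1 + 2 + 16 + 32 + 64 + 256 + 1024 in binary, 9^1395 ≡ 9·4·9·4·5·9·5 ≡ 1 (mod 11).

1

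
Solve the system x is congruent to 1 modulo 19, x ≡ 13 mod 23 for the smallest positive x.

x ≡ 1 (mod 19) gives x ∈ {1, 20, 39, 58, 77, 96, 115, 134, …}.
The first of these with x mod 23 = 13 is 381.

381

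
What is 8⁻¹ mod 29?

11

8·11 = 88 = 3·29 + 1, so 8⁻¹ ≡ 11 (mod 29).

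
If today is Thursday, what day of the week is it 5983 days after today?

Tuesday

5983 − 854·7 = 5, so 5983 ≡ 5 (mod 7).
Thursday + 5 days → Tuesday.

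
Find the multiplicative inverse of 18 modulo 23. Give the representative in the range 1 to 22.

18·9 = 162 = 7·23 + 1, so 18⁻¹ ≡ 9 (mod 23).

9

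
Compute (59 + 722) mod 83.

34

Dividing 722 by 83 gives quotient 8 and remainder 58.
(59 + 58) mod 83 = 34.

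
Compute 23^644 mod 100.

By repeated squaring mod 100: 23^1≡23, 23^2≡29, 23^4≡41, 23^8≡81, 23^16≡61, 23^32≡21, 23^64≡41, 23^128≡81, 23^256≡61, 23^512≡21.
Since 644 = 4 + 128 + 512 in binary, 23^644 ≡ 41·81·21 ≡ 41 (mod 100).

41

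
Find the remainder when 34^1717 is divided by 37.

Square-and-reduce mod 37: 34^1≡34, 34^2≡9, 34^4≡7, 34^8≡12, 34^16≡33, 34^32≡16, 34^64≡34, 34^128≡9, 34^256≡7, 34^512≡12, 34^1024≡33.
1717 = 1 + 4 + 16 + 32 + 128 + 512 + 1024, so 34^1717 ≡ 34·7·33·16·9·12·33 ≡ 33 (mod 37).

33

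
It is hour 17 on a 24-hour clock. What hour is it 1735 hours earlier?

10

Dividing 1735 by 24 gives quotient 72 and remainder 7.
(17 − 7) mod 24 = 10.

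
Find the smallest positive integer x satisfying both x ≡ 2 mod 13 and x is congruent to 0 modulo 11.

132

Since 11·6 ≡ 1 (mod 13), take x = 0 + 11·((2−0)·6 mod 13) = 0 + 11·12 = 132.
Check: 132 mod 13 = 2, 132 mod 11 = 0.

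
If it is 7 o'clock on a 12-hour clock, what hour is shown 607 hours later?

2

607 = 50·12 + 7, so 607 mod 12 = 7.
7 + 7 → 2 on a 12-hour dial.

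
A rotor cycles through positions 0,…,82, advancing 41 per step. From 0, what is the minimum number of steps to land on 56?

54

41⁻¹ ≡ 81 (mod 83) because 41·81 = 3321 = 40·83 + 1.
So x ≡ 81·56 = 4536 ≡ 54 (mod 83).
Check: 41·54 = 2214 = 26·83 + 56.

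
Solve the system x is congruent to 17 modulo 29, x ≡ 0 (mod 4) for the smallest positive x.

104

x ≡ 0 (mod 4) gives x ∈ {0, 4, 8, 12, 16, 20, 24, 28, …}.
The first of these with x mod 29 = 17 is 104.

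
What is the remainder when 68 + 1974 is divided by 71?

1974 mod 71 = 57 (since 27·71 = 1917).
(68 + 57) mod 71 = 54.

54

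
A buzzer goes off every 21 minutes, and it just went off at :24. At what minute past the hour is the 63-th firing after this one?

63·21 = 1323.
Dividing 1323 by 60 gives quotient 22 and remainder 3.
(24 + 3) mod 60 = 27.

27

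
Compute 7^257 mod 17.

7

Successive squares of 7 mod 17: 7^1≡7, 7^2≡15, 7^4≡4, 7^8≡16, 7^16≡1, 7^32≡1, 7^64≡1, 7^128≡1, 7^256≡1.
Since 257 = 1 + 256 in binary, 7^257 ≡ 7·1 ≡ 7 (mod 17).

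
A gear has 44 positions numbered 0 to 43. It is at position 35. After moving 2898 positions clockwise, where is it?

29

2898 = 65·44 + 38, so 2898 mod 44 = 38.
(35 + 38) mod 44 = 29.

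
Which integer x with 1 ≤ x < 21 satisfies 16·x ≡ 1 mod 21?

4

16·4 = 64 = 3·21 + 1, so 16⁻¹ ≡ 4 (mod 21).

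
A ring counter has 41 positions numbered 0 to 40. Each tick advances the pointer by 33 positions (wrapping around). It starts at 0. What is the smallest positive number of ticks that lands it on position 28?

33⁻¹ ≡ 5 (mod 41) because 33·5 = 165 = 4·41 + 1.
Multiplying both sides by 5: x ≡ 5·28 = 140 ≡ 17 (mod 41).

17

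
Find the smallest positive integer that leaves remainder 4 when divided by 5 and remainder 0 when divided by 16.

Since 16·1 ≡ 1 (mod 5), take x = 0 + 16·((4−0)·1 mod 5) = 0 + 16·4 = 64.
Check: 64 mod 5 = 4, 64 mod 16 = 0.

64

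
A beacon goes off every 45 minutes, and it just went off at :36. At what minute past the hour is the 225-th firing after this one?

225·45 = 10125.
10125 mod 60 = 45 (since 168·60 = 10080).
(36 + 45) mod 60 = 21.

21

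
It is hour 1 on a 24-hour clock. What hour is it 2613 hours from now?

2613 mod 24 = 21 (since 108·24 = 2592).
(1 + 21) mod 24 = 22.

22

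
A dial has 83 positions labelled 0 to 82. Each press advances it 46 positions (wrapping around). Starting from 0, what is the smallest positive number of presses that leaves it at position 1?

74

46·74 = 3404 = 41·83 + 1, so 46⁻¹ ≡ 74 (mod 83).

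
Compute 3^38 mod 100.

89

By repeated squaring mod 100: 3^1≡3, 3^2≡9, 3^4≡81, 3^8≡61, 3^16≡21, 3^32≡41.
Since 38 = 2 + 4 + 32 in binary, 3^38 ≡ 9·81·41 ≡ 89 (mod 100).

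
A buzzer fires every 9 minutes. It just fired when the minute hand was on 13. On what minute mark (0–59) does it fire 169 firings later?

169·9 = 1521.
Dividing 1521 by 60 gives quotient 25 and remainder 21.
(13 + 21) mod 60 = 34.

34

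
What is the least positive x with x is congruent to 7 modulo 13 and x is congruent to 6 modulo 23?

x ≡ 7 (mod 13) gives x ∈ {7, 20, 33, 46, 59, 72, 85, 98}.
The first of these with x mod 23 = 6 is 98.

98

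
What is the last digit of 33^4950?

Powers of 3 mod 10 repeat with period 4: 3, 9, 7, 1.
4950 leaves remainder 2 on division by 4, so 33^4950 ends in 9.

9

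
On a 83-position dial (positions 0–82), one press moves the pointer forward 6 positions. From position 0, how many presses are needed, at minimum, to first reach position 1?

6·14 = 84 = 1·83 + 1, so 6⁻¹ ≡ 14 (mod 83).

14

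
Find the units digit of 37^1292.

Powers of 7 mod 10 repeat with period 4: 7, 9, 3, 1.
1292 mod 4 = 0, so the last digit matches 7^4 = 1.

1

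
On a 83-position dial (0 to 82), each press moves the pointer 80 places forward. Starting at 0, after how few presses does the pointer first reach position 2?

27

The inverse of 80 mod 83 is 55 (since 80·55 = 4400 ≡ 1).
Multiplying both sides by 55: x ≡ 55·2 = 110 ≡ 27 (mod 83).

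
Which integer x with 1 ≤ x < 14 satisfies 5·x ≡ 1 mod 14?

5·3 = 15 = 1·14 + 1, so 5⁻¹ ≡ 3 (mod 14).

3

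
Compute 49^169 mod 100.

49

Square-and-reduce mod 100: 49^1≡49, 49^2≡1, 49^4≡1, 49^8≡1, 49^16≡1, 49^32≡1, 49^64≡1, 49^128≡1.
169 = 1 + 8 + 32 + 128, so 49^169 ≡ 49·1·1·1 ≡ 49 (mod 100).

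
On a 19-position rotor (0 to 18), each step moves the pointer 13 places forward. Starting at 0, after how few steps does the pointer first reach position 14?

The inverse of 13 mod 19 is 3 (since 13·3 = 39 ≡ 1).
So x ≡ 3·14 = 42 ≡ 4 (mod 19).

4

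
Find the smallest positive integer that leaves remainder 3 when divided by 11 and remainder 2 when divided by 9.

47

x ≡ 2 (mod 9) gives x ∈ {2, 11, 20, 29, 38, 47}.
The first of these with x mod 11 = 3 is 47.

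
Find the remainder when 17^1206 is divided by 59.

9

Successive squares of 17 mod 59: 17^1≡17, 17^2≡53, 17^4≡36, 17^8≡57, 17^16≡4, 17^32≡16, 17^64≡20, 17^128≡46, 17^256≡51, 17^512≡5, 17^1024≡25.
1206 = 2 + 4 + 16 + 32 + 128 + 1024, so 17^1206 ≡ 53·36·4·16·46·25 ≡ 9 (mod 59).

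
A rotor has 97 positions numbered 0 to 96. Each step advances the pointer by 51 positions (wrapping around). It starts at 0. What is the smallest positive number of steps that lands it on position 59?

51⁻¹ ≡ 78 (mod 97) because 51·78 = 3978 = 41·97 + 1.
Multiplying both sides by 78: x ≡ 78·59 = 4602 ≡ 43 (mod 97).

43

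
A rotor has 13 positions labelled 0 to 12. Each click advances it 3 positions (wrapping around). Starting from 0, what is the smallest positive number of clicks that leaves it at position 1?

13 = 4·3 + 1
3 = 3·1 + 0
Back-substituting gives 3·9 ≡ 1 (mod 13).

9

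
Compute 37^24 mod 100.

Square-and-reduce mod 100: 37^1≡37, 37^2≡69, 37^4≡61, 37^8≡21, 37^16≡41.
24 = 8 + 16, so 37^24 ≡ 21·41 ≡ 61 (mod 100).

61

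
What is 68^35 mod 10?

The units digit of 68^n cycles with period 4: 8, 4, 2, 6, …
35 leaves remainder 3 on division by 4, so 68^35 ends in 2.

2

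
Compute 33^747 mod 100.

77

Square-and-reduce mod 100: 33^1≡33, 33^2≡89, 33^4≡21, 33^8≡41, 33^16≡81, 33^32≡61, 33^64≡21, 33^128≡41, 33^256≡81, 33^512≡61.
Since 747 = 1 + 2 + 8 + 32 + 64 + 128 + 512 in binary, 33^747 ≡ 33·89·41·61·21·41·61 ≡ 77 (mod 100).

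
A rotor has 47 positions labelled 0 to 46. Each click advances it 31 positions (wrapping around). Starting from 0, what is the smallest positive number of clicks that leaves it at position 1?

44

31·44 = 1364 = 29·47 + 1, so 31⁻¹ ≡ 44 (mod 47).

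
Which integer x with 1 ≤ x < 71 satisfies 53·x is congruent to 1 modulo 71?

71 = 1·53 + 18
53 = 2·18 + 17
18 = 1·17 + 1
17 = 17·1 + 0
Back-substituting gives 53·67 ≡ 1 (mod 71).

67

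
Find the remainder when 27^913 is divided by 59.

Successive squares of 27 mod 59: 27^1≡27, 27^2≡21, 27^4≡28, 27^8≡17, 27^16≡53, 27^32≡36, 27^64≡57, 27^128≡4, 27^256≡16, 27^512≡20.
Since 913 = 1 + 16 + 128 + 256 + 512 in binary, 27^913 ≡ 27·53·4·16·20 ≡ 25 (mod 59).

25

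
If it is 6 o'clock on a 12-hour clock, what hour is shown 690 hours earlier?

690 mod 12 = 6 (since 57·12 = 684).
6 − 6 → 12 on a 12-hour dial.

12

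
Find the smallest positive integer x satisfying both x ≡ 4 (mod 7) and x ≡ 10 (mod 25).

Since 25·2 ≡ 1 (mod 7), take x = 10 + 25·((4−10)·2 mod 7) = 10 + 25·2 = 60.
Check: 60 mod 7 = 4, 60 mod 25 = 10.

60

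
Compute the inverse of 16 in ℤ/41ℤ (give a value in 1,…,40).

16·18 = 288 = 7·41 + 1, so 16⁻¹ ≡ 18 (mod 41).

18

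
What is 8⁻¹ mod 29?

29 = 3·8 + 5
8 = 1·5 + 3
5 = 1·3 + 2
3 = 1·2 + 1
2 = 2·1 + 0
Back-substituting gives 8·11 ≡ 1 (mod 29).

11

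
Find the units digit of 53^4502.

Powers of 3 mod 10 repeat with period 4: 3, 9, 7, 1.
4502 leaves remainder 2 on division by 4, so 53^4502 ends in 9.

9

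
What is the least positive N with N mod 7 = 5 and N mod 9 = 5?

5

x ≡ 5 (mod 7) gives x ∈ {5}.
The first of these with x mod 9 = 5 is 5.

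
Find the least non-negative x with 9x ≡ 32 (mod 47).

The inverse of 9 mod 47 is 21 (since 9·21 = 189 ≡ 1).
Multiplying both sides by 21: x ≡ 21·32 = 672 ≡ 14 (mod 47).

14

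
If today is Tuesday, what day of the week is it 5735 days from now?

5735 − 819·7 = 2, so 5735 ≡ 2 (mod 7).
Tuesday + 2 days → Thursday.

Thursday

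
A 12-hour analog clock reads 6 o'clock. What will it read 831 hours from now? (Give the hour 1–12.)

9

831 − 69·12 = 3, so 831 ≡ 3 (mod 12).
6 + 3 → 9 on a 12-hour dial.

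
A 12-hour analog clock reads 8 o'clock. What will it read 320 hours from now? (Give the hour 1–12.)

4

320 = 26·12 + 8, so 320 mod 12 = 8.
8 + 8 → 4 on a 12-hour dial.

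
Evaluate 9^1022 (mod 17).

Successive squares of 9 mod 17: 9^1≡9, 9^2≡13, 9^4≡16, 9^8≡1, 9^16≡1, 9^32≡1, 9^64≡1, 9^128≡1, 9^256≡1, 9^512≡1.
1022 = 2 + 4 + 8 + 16 + 32 + 64 + 128 + 256 + 512, so 9^1022 ≡ 13·16·1·1·1·1·1·1·1 ≡ 4 (mod 17).

4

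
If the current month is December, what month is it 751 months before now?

May

Dividing 751 by 12 gives quotient 62 and remainder 7.
December − 7 months → May.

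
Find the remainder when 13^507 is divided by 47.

13

Successive squares of 13 mod 47: 13^1≡13, 13^2≡28, 13^4≡32, 13^8≡37, 13^16≡6, 13^32≡36, 13^64≡27, 13^128≡24, 13^256≡12.
Since 507 = 1 + 2 + 8 + 16 + 32 + 64 + 128 + 256 in binary, 13^507 ≡ 13·28·37·6·36·27·24·12 ≡ 13 (mod 47).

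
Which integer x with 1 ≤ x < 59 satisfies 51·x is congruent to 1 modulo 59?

22

51·22 = 1122 = 19·59 + 1, so 51⁻¹ ≡ 22 (mod 59).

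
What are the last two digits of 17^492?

61

Successive squares of 17 mod 100: 17^1≡17, 17^2≡89, 17^4≡21, 17^8≡41, 17^16≡81, 17^32≡61, 17^64≡21, 17^128≡41, 17^256≡81.
Since 492 = 4 + 8 + 32 + 64 + 128 + 256 in binary, 17^492 ≡ 21·41·61·21·41·81 ≡ 61 (mod 100).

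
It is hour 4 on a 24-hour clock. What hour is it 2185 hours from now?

2185 − 91·24 = 1, so 2185 ≡ 1 (mod 24).
(4 + 1) mod 24 = 5.

5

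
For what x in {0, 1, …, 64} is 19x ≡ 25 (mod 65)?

15

The inverse of 19 mod 65 is 24 (since 19·24 = 456 ≡ 1).
Multiplying both sides by 24: x ≡ 24·25 = 600 ≡ 15 (mod 65).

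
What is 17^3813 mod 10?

7

Powers of 7 mod 10 repeat with period 4: 7, 9, 3, 1.
3813 mod 4 = 1, so the last digit matches 7^1 = 7.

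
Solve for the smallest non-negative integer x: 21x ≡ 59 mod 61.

The inverse of 21 mod 61 is 32 (since 21·32 = 672 ≡ 1).
Multiplying both sides by 32: x ≡ 32·59 = 1888 ≡ 58 (mod 61).

58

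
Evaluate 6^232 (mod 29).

23

Square-and-reduce mod 29: 6^1≡6, 6^2≡7, 6^4≡20, 6^8≡23, 6^16≡7, 6^32≡20, 6^64≡23, 6^128≡7.
232 = 8 + 32 + 64 + 128, so 6^232 ≡ 23·20·23·7 ≡ 23 (mod 29).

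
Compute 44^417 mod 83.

By repeated squaring mod 83: 44^1≡44, 44^2≡27, 44^4≡65, 44^8≡75, 44^16≡64, 44^32≡29, 44^64≡11, 44^128≡38, 44^256≡33.
Since 417 = 1 + 32 + 128 + 256 in binary, 44^417 ≡ 44·29·38·33 ≡ 30 (mod 83).

30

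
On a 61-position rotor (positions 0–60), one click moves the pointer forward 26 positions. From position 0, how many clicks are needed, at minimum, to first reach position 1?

61 = 2·26 + 9
26 = 2·9 + 8
9 = 1·8 + 1
8 = 8·1 + 0
Back-substituting gives 26·54 ≡ 1 (mod 61).

54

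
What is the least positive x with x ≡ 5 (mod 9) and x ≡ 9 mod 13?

113

x ≡ 5 (mod 9) gives x ∈ {5, 14, 23, 32, 41, 50, 59, 68, …}.
The first of these with x mod 13 = 9 is 113.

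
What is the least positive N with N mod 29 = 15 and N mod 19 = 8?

Since 19·26 ≡ 1 (mod 29), take x = 8 + 19·((15−8)·26 mod 29) = 8 + 19·8 = 160.
Check: 160 mod 29 = 15, 160 mod 19 = 8.

160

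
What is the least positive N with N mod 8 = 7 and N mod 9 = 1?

55

x ≡ 7 (mod 8) gives x ∈ {7, 15, 23, 31, 39, 47, 55}.
The first of these with x mod 9 = 1 is 55.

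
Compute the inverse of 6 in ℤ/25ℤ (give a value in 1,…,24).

6·21 = 126 = 5·25 + 1, so 6⁻¹ ≡ 21 (mod 25).

21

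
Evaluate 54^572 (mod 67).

Successive squares of 54 mod 67: 54^1≡54, 54^2≡35, 54^4≡19, 54^8≡26, 54^16≡6, 54^32≡36, 54^64≡23, 54^128≡60, 54^256≡49, 54^512≡56.
572 = 4 + 8 + 16 + 32 + 512, so 54^572 ≡ 19·26·6·36·56 ≡ 29 (mod 67).

29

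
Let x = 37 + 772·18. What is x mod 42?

31

772·18 = 13896.
13896 − 330·42 = 36, so 13896 ≡ 36 (mod 42).
(37 + 36) mod 42 = 31.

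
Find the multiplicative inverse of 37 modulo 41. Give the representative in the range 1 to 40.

10

41 = 1·37 + 4
37 = 9·4 + 1
4 = 4·1 + 0
Back-substituting gives 37·10 ≡ 1 (mod 41).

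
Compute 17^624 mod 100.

21

Successive squares of 17 mod 100: 17^1≡17, 17^2≡89, 17^4≡21, 17^8≡41, 17^16≡81, 17^32≡61, 17^64≡21, 17^128≡41, 17^256≡81, 17^512≡61.
624 = 16 + 32 + 64 + 512, so 17^624 ≡ 81·61·21·61 ≡ 21 (mod 100).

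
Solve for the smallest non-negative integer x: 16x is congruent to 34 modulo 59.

16⁻¹ ≡ 48 (mod 59) because 16·48 = 768 = 13·59 + 1.
Multiplying both sides by 48: x ≡ 48·34 = 1632 ≡ 39 (mod 59).
Check: 16·39 = 624 = 10·59 + 34.

39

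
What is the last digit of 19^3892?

The units digit of 19^n cycles with period 2: 9, 1, …
3892 mod 2 = 0, so the last digit matches 9^2 = 1.

1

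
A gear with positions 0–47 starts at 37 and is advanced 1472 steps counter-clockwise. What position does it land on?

1472 − 30·48 = 32, so 1472 ≡ 32 (mod 48).
(37 − 32) mod 48 = 5.

5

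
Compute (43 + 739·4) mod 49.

10

739·4 = 2956.
2956 − 60·49 = 16, so 2956 ≡ 16 (mod 49).
(43 + 16) mod 49 = 10.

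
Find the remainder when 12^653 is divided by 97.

By repeated squaring mod 97: 12^1≡12, 12^2≡47, 12^4≡75, 12^8≡96, 12^16≡1, 12^32≡1, 12^64≡1, 12^128≡1, 12^256≡1, 12^512≡1.
653 = 1 + 4 + 8 + 128 + 512, so 12^653 ≡ 12·75·96·1·1 ≡ 70 (mod 97).

70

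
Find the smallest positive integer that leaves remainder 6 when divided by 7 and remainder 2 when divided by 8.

x ≡ 6 (mod 7) gives x ∈ {6, 13, 20, 27, 34}.
The first of these with x mod 8 = 2 is 34.

34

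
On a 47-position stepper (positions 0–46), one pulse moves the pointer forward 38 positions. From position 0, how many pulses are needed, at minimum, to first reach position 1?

47 = 1·38 + 9
38 = 4·9 + 2
9 = 4·2 + 1
2 = 2·1 + 0
Back-substituting gives 38·26 ≡ 1 (mod 47).

26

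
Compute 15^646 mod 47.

By repeated squaring mod 47: 15^1≡15, 15^2≡37, 15^4≡6, 15^8≡36, 15^16≡27, 15^32≡24, 15^64≡12, 15^128≡3, 15^256≡9, 15^512≡34.
Since 646 = 2 + 4 + 128 + 512 in binary, 15^646 ≡ 37·6·3·34 ≡ 37 (mod 47).

37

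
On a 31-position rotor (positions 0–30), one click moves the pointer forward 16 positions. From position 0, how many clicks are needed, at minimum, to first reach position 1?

2

16·2 = 32 = 1·31 + 1, so 16⁻¹ ≡ 2 (mod 31).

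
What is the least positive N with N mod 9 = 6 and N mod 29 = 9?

x ≡ 6 (mod 9) gives x ∈ {6, 15, 24, 33, 42, 51, 60, 69, …}.
The first of these with x mod 29 = 9 is 96.

96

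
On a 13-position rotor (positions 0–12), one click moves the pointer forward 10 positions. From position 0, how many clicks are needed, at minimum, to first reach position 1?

4

10·4 = 40 = 3·13 + 1, so 10⁻¹ ≡ 4 (mod 13).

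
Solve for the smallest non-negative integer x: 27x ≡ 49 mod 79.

The inverse of 27 mod 79 is 41 (since 27·41 = 1107 ≡ 1).
So x ≡ 41·49 = 2009 ≡ 34 (mod 79).

34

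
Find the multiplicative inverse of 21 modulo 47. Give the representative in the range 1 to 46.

21·9 = 189 = 4·47 + 1, so 21⁻¹ ≡ 9 (mod 47).

9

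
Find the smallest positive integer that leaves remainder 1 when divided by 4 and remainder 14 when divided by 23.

x ≡ 1 (mod 4) gives x ∈ {1, 5, 9, 13, 17, 21, 25, 29, …}.
The first of these with x mod 23 = 14 is 37.

37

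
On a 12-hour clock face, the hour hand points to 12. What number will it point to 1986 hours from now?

6

1986 = 165·12 + 6, so 1986 mod 12 = 6.
12 + 6 → 6 on a 12-hour dial.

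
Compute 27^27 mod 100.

Successive squares of 27 mod 100: 27^1≡27, 27^2≡29, 27^4≡41, 27^8≡81, 27^16≡61.
27 = 1 + 2 + 8 + 16, so 27^27 ≡ 27·29·81·61 ≡ 3 (mod 100).

3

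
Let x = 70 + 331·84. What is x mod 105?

49

331·84 = 27804.
27804 = 264·105 + 84, so 27804 mod 105 = 84.
(70 + 84) mod 105 = 49.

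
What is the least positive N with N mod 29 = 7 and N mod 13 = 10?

Since 13·9 ≡ 1 (mod 29), take x = 10 + 13·((7−10)·9 mod 29) = 10 + 13·2 = 36.
Check: 36 mod 29 = 7, 36 mod 13 = 10.

36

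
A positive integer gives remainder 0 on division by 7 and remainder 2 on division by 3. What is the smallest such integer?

14

Since 3·5 ≡ 1 (mod 7), take x = 2 + 3·((0−2)·5 mod 7) = 2 + 3·4 = 14.
Check: 14 mod 7 = 0, 14 mod 3 = 2.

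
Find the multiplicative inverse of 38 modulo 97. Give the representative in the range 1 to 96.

38·23 = 874 = 9·97 + 1, so 38⁻¹ ≡ 23 (mod 97).

23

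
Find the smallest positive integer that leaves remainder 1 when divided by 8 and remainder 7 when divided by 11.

73

x ≡ 1 (mod 8) gives x ∈ {1, 9, 17, 25, 33, 41, 49, 57, …}.
The first of these with x mod 11 = 7 is 73.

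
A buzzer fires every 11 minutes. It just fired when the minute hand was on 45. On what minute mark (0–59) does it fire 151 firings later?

26

151·11 = 1661.
1661 mod 60 = 41 (since 27·60 = 1620).
(45 + 41) mod 60 = 26.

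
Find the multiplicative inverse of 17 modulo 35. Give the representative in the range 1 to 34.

33

17·33 = 561 = 16·35 + 1, so 17⁻¹ ≡ 33 (mod 35).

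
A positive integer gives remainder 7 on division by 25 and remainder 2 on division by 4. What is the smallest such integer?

82

x ≡ 2 (mod 4) gives x ∈ {2, 6, 10, 14, 18, 22, 26, 30, …}.
The first of these with x mod 25 = 7 is 82.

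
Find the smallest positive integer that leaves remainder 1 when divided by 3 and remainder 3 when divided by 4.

x ≡ 1 (mod 3) gives x ∈ {1, 4, 7}.
The first of these with x mod 4 = 3 is 7.

7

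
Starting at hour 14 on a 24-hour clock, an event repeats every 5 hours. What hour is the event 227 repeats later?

21

227·5 = 1135.
Dividing 1135 by 24 gives quotient 47 and remainder 7.
(14 + 7) mod 24 = 21.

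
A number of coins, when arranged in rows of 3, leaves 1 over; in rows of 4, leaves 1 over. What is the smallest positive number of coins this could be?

1

x ≡ 1 (mod 3) gives x ∈ {1}.
The first of these with x mod 4 = 1 is 1.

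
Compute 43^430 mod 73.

70

Successive squares of 43 mod 73: 43^1≡43, 43^2≡24, 43^4≡65, 43^8≡64, 43^16≡8, 43^32≡64, 43^64≡8, 43^128≡64, 43^256≡8.
Since 430 = 2 + 4 + 8 + 32 + 128 + 256 in binary, 43^430 ≡ 24·65·64·64·64·8 ≡ 70 (mod 73).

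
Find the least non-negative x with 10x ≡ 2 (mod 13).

8

10⁻¹ ≡ 4 (mod 13) because 10·4 = 40 = 3·13 + 1.
Multiplying both sides by 4: x ≡ 4·2 = 8 ≡ 8 (mod 13).
Check: 10·8 = 80 = 6·13 + 2.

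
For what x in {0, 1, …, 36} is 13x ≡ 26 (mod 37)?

The inverse of 13 mod 37 is 20 (since 13·20 = 260 ≡ 1).
Multiplying both sides by 20: x ≡ 20·26 = 520 ≡ 2 (mod 37).

2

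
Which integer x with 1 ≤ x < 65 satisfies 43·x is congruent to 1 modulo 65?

65 = 1·43 + 22
43 = 1·22 + 21
22 = 1·21 + 1
21 = 21·1 + 0
Back-substituting gives 43·62 ≡ 1 (mod 65).

62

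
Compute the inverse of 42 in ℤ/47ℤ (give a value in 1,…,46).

28

42·28 = 1176 = 25·47 + 1, so 42⁻¹ ≡ 28 (mod 47).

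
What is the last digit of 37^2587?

The units digit of 37^n cycles with period 4: 7, 9, 3, 1, …
2587 mod 4 = 3, so the last digit matches 7^3 = 3.

3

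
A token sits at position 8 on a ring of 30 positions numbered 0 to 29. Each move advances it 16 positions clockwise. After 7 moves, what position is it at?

7·16 = 112.
112 = 3·30 + 22, so 112 mod 30 = 22.
(8 + 22) mod 30 = 0.

0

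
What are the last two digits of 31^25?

51

Square-and-reduce mod 100: 31^1≡31, 31^2≡61, 31^4≡21, 31^8≡41, 31^16≡81.
25 = 1 + 8 + 16, so 31^25 ≡ 31·41·81 ≡ 51 (mod 100).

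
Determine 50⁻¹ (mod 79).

79 = 1·50 + 29
50 = 1·29 + 21
29 = 1·21 + 8
21 = 2·8 + 5
8 = 1·5 + 3
5 = 1·3 + 2
3 = 1·2 + 1
2 = 2·1 + 0
Back-substituting gives 50·49 ≡ 1 (mod 79).

49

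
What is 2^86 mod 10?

Powers of 2 mod 10 repeat with period 4: 2, 4, 8, 6.
86 mod 4 = 2, so the last digit matches 2^2 = 4.

4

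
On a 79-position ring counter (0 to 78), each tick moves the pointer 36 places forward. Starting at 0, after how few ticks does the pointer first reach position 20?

36⁻¹ ≡ 11 (mod 79) because 36·11 = 396 = 5·79 + 1.
Multiplying both sides by 11: x ≡ 11·20 = 220 ≡ 62 (mod 79).

62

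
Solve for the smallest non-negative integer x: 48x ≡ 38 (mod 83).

The inverse of 48 mod 83 is 64 (since 48·64 = 3072 ≡ 1).
So x ≡ 64·38 = 2432 ≡ 25 (mod 83).
Check: 48·25 = 1200 = 14·83 + 38.

25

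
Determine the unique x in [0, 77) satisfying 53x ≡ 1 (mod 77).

The inverse of 53 mod 77 is 16 (since 53·16 = 848 ≡ 1).
So x ≡ 16·1 = 16 ≡ 16 (mod 77).

16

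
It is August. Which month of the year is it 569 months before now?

March

Dividing 569 by 12 gives quotient 47 and remainder 5.
August − 5 months → March.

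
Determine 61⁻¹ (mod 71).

71 = 1·61 + 10
61 = 6·10 + 1
10 = 10·1 + 0
Back-substituting gives 61·7 ≡ 1 (mod 71).

7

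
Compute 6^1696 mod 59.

7

Square-and-reduce mod 59: 6^1≡6, 6^2≡36, 6^4≡57, 6^8≡4, 6^16≡16, 6^32≡20, 6^64≡46, 6^128≡51, 6^256≡5, 6^512≡25, 6^1024≡35.
Since 1696 = 32 + 128 + 512 + 1024 in binary, 6^1696 ≡ 20·51·25·35 ≡ 7 (mod 59).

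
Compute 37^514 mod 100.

Successive squares of 37 mod 100: 37^1≡37, 37^2≡69, 37^4≡61, 37^8≡21, 37^16≡41, 37^32≡81, 37^64≡61, 37^128≡21, 37^256≡41, 37^512≡81.
514 = 2 + 512, so 37^514 ≡ 69·81 ≡ 89 (mod 100).

89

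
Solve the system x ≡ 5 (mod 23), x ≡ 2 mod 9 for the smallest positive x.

74

Since 9·18 ≡ 1 (mod 23), take x = 2 + 9·((5−2)·18 mod 23) = 2 + 9·8 = 74.
Check: 74 mod 23 = 5, 74 mod 9 = 2.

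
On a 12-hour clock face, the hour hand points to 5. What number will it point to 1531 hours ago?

1531 mod 12 = 7 (since 127·12 = 1524).
5 − 7 → 10 on a 12-hour dial.

10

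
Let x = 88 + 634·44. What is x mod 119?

634·44 = 27896.
Dividing 27896 by 119 gives quotient 234 and remainder 50.
(88 + 50) mod 119 = 19.

19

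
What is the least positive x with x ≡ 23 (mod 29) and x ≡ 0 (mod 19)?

342

Since 19·26 ≡ 1 (mod 29), take x = 0 + 19·((23−0)·26 mod 29) = 0 + 19·18 = 342.
Check: 342 mod 29 = 23, 342 mod 19 = 0.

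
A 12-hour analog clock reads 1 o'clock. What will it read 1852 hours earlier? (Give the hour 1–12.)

1852 mod 12 = 4 (since 154·12 = 1848).
1 − 4 → 9 on a 12-hour dial.

9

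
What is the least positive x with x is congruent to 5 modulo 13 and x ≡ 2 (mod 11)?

x ≡ 2 (mod 11) gives x ∈ {2, 13, 24, 35, 46, 57}.
The first of these with x mod 13 = 5 is 57.

57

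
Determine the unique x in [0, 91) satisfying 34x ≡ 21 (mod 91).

The inverse of 34 mod 91 is 83 (since 34·83 = 2822 ≡ 1).
So x ≡ 83·21 = 1743 ≡ 14 (mod 91).
Check: 34·14 = 476 = 5·91 + 21.

14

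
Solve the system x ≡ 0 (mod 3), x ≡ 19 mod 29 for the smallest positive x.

x ≡ 0 (mod 3) gives x ∈ {0, 3, 6, 9, 12, 15, 18, 21, …}.
The first of these with x mod 29 = 19 is 48.

48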